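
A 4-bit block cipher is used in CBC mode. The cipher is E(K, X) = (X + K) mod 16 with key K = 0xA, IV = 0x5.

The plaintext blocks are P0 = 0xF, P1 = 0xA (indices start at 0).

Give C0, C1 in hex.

C0 = 0x4, C1 = 0x8

CBC encryption: C_i = E(K, P_i ⊕ C_{i−1}), with C_{−1} = IV.
C0: P0 ⊕ 0x5 = 0xA; E(K, 0xA) = 0x4.
C1: P1 ⊕ 0x4 = 0xE; E(K, 0xE) = 0x8.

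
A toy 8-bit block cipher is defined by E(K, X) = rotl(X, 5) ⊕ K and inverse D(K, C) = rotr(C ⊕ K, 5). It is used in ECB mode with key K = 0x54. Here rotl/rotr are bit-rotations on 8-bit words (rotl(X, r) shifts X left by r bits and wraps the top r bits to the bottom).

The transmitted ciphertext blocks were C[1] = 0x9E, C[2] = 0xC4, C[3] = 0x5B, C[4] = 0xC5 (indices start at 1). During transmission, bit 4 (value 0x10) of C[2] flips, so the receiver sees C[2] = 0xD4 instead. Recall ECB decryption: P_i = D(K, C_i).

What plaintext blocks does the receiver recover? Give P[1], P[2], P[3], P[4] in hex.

Only C[2] changed, to 0xD4. In ECB, a change in C_i affects only P_i. Decrypting the received ciphertext:
P[1]: D(K, 0x9E) = 0x56.
P[2]: D(K, 0xD4) = 0x04.
P[3]: D(K, 0x5B) = 0x78.
P[4]: D(K, 0xC5) = 0x8C.
Blocks that differ from the original plaintext: P[2].

P[1] = 0x56, P[2] = 0x04, P[3] = 0x78, P[4] = 0x8C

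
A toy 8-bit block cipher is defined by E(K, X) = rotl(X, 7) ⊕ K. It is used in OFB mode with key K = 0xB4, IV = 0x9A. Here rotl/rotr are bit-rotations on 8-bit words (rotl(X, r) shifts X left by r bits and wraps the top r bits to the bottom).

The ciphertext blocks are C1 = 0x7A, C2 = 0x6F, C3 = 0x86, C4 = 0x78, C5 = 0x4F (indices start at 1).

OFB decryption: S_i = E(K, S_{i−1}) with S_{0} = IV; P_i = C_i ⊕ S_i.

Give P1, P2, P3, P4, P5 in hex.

P1 = 0x83, P2 = 0x27, P3 = 0x16, P4 = 0x84, P5 = 0x85

P1: S = E(K, 0x9A) = 0xF9; 0x7A ⊕ 0xF9 = 0x83.
P2: S = E(K, 0xF9) = 0x48; 0x6F ⊕ 0x48 = 0x27.
P3: S = E(K, 0x48) = 0x90; 0x86 ⊕ 0x90 = 0x16.
P4: S = E(K, 0x90) = 0xFC; 0x78 ⊕ 0xFC = 0x84.
P5: S = E(K, 0xFC) = 0xCA; 0x4F ⊕ 0xCA = 0x85.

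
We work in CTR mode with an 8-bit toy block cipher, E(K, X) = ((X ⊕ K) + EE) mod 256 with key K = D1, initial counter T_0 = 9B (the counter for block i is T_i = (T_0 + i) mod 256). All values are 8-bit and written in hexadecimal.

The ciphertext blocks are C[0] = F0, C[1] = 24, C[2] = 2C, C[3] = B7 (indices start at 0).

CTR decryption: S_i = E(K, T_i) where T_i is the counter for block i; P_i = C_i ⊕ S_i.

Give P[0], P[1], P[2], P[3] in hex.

P[0]: T = 9B, S = E(K, T) = 38; F0 ⊕ 38 = C8.
P[1]: T = 9C, S = E(K, T) = 3B; 24 ⊕ 3B = 1F.
P[2]: T = 9D, S = E(K, T) = 3A; 2C ⊕ 3A = 16.
P[3]: T = 9E, S = E(K, T) = 3D; B7 ⊕ 3D = 8A.

P[0] = C8, P[1] = 1F, P[2] = 16, P[3] = 8A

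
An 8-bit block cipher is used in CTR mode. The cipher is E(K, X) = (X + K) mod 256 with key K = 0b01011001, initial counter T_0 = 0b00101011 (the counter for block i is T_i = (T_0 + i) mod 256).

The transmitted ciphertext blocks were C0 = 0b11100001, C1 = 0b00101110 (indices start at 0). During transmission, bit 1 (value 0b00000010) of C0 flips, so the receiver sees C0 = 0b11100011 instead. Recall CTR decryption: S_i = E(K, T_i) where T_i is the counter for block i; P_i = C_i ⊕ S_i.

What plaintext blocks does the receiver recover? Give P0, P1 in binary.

P0 = 0b01100111, P1 = 0b10101011

Only C0 changed, to 0b11100011. In CTR, a change in C_i flips the same bit in P_i only; the keystream is unaffected. Decrypting the received ciphertext:
P0: T = 0b00101011, S = E(K, T) = 0b10000100; 0b11100011 ⊕ 0b10000100 = 0b01100111.
P1: T = 0b00101100, S = E(K, T) = 0b10000101; 0b00101110 ⊕ 0b10000101 = 0b10101011.
Blocks that differ from the original plaintext: P0.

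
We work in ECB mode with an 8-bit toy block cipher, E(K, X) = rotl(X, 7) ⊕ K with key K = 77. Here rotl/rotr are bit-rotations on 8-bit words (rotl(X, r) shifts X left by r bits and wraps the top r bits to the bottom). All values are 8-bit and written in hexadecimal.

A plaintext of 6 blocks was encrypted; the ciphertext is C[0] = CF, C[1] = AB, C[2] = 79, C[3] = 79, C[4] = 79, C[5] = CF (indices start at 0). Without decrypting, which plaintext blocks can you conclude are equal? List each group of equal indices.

ECB encrypts each block independently with the same key, so equal ciphertext blocks imply equal plaintext blocks.
C[0] = C[5] = CF, so P[0] = P[5].
C[2] = C[3] = C[4] = 79, so P[2] = P[3] = P[4].

P[0] = P[5]; P[2] = P[3] = P[4]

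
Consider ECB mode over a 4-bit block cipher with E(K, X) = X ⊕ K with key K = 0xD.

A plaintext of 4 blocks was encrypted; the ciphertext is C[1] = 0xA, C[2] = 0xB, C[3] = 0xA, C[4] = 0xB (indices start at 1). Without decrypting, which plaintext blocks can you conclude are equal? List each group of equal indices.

P[1] = P[3]; P[2] = P[4]

ECB encrypts each block independently with the same key, so equal ciphertext blocks imply equal plaintext blocks.
C[1] = C[3] = 0xA, so P[1] = P[3].
C[2] = C[4] = 0xB, so P[2] = P[4].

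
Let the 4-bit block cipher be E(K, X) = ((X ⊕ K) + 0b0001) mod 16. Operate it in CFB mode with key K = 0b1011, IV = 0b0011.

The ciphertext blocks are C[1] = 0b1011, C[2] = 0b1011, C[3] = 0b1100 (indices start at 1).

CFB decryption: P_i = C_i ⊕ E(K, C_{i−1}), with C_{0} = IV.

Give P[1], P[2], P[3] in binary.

P[1]: E(K, 0b0011) = 0b1001; 0b1011 ⊕ 0b1001 = 0b0010.
P[2]: E(K, 0b1011) = 0b0001; 0b1011 ⊕ 0b0001 = 0b1010.
P[3]: E(K, 0b1011) = 0b0001; 0b1100 ⊕ 0b0001 = 0b1101.

P[1] = 0b0010, P[2] = 0b1010, P[3] = 0b1101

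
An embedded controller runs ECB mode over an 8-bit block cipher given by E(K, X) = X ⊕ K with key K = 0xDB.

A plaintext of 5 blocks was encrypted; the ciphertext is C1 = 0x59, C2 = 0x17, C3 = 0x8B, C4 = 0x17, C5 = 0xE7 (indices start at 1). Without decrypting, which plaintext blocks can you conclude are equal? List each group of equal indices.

ECB encrypts each block independently with the same key, so equal ciphertext blocks imply equal plaintext blocks.
C2 = C4 = 0x17, so P2 = P4.

P2 = P4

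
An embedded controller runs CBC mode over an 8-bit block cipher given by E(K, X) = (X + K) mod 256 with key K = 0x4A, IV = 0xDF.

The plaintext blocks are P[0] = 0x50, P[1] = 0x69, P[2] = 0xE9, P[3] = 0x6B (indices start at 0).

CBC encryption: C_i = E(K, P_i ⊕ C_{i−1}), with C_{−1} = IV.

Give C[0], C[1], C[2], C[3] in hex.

C[0] = 0xD9, C[1] = 0xFA, C[2] = 0x5D, C[3] = 0x80

C[0]: P[0] ⊕ 0xDF = 0x8F; E(K, 0x8F) = 0xD9.
C[1]: P[1] ⊕ 0xD9 = 0xB0; E(K, 0xB0) = 0xFA.
C[2]: P[2] ⊕ 0xFA = 0x13; E(K, 0x13) = 0x5D.
C[3]: P[3] ⊕ 0x5D = 0x36; E(K, 0x36) = 0x80.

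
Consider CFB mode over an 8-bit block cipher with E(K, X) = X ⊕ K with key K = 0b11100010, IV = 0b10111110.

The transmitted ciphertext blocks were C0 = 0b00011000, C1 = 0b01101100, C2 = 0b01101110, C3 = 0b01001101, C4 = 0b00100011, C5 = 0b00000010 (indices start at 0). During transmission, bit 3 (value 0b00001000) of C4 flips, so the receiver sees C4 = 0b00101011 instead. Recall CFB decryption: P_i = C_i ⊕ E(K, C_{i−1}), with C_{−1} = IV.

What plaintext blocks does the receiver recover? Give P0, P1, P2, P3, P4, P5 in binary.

P0 = 0b01000100, P1 = 0b10010110, P2 = 0b11100000, P3 = 0b11000001, P4 = 0b10000100, P5 = 0b11001011

Only C4 changed, to 0b00101011. In CFB, a change in C_i flips the same bit in P_i and garbles P_{i+1}. Decrypting the received ciphertext:
P0: E(K, 0b10111110) = 0b01011100; 0b00011000 ⊕ 0b01011100 = 0b01000100.
P1: E(K, 0b00011000) = 0b11111010; 0b01101100 ⊕ 0b11111010 = 0b10010110.
P2: E(K, 0b01101100) = 0b10001110; 0b01101110 ⊕ 0b10001110 = 0b11100000.
P3: E(K, 0b01101110) = 0b10001100; 0b01001101 ⊕ 0b10001100 = 0b11000001.
P4: E(K, 0b01001101) = 0b10101111; 0b00101011 ⊕ 0b10101111 = 0b10000100.
P5: E(K, 0b00101011) = 0b11001001; 0b00000010 ⊕ 0b11001001 = 0b11001011.
Blocks that differ from the original plaintext: P4, P5.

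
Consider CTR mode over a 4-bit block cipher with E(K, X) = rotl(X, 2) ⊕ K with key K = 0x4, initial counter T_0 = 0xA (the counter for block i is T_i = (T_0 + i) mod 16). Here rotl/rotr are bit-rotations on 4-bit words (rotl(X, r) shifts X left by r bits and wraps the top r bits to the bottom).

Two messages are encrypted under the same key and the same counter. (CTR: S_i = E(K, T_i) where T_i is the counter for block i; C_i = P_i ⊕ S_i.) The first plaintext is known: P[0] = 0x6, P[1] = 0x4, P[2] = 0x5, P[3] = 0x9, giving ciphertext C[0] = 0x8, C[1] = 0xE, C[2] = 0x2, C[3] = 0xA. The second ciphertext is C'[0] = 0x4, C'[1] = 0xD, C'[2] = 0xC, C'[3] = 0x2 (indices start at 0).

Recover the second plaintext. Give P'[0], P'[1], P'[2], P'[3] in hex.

In CTR with a reused counter, both messages share the same keystream S_i, so C_i ⊕ C'_i = P_i ⊕ P'_i and thus P'_i = P_i ⊕ C_i ⊕ C'_i.
P'[0]: 0x6 ⊕ 0x8 ⊕ 0x4 = 0xA.
P'[1]: 0x4 ⊕ 0xE ⊕ 0xD = 0x7.
P'[2]: 0x5 ⊕ 0x2 ⊕ 0xC = 0xB.
P'[3]: 0x9 ⊕ 0xA ⊕ 0x2 = 0x1.

P'[0] = 0xA, P'[1] = 0x7, P'[2] = 0xB, P'[3] = 0x1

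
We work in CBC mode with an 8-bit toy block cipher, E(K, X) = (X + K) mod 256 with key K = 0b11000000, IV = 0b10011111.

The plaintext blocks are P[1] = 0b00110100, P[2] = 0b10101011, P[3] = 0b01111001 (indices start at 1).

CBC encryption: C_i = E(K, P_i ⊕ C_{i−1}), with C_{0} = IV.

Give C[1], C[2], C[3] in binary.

C[1] = 0b01101011, C[2] = 0b10000000, C[3] = 0b10111001

C[1]: P[1] ⊕ 0b10011111 = 0b10101011; E(K, 0b10101011) = 0b01101011.
C[2]: P[2] ⊕ 0b01101011 = 0b11000000; E(K, 0b11000000) = 0b10000000.
C[3]: P[3] ⊕ 0b10000000 = 0b11111001; E(K, 0b11111001) = 0b10111001.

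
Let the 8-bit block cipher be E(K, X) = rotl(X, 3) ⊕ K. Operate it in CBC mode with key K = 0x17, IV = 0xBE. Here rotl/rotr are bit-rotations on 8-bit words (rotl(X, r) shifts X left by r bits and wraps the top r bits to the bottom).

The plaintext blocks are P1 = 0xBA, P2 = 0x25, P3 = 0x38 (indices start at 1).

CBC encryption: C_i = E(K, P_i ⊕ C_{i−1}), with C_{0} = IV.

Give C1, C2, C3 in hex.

C1: P1 ⊕ 0xBE = 0x04; E(K, 0x04) = 0x37.
C2: P2 ⊕ 0x37 = 0x12; E(K, 0x12) = 0x87.
C3: P3 ⊕ 0x87 = 0xBF; E(K, 0xBF) = 0xEA.

C1 = 0x37, C2 = 0x87, C3 = 0xEA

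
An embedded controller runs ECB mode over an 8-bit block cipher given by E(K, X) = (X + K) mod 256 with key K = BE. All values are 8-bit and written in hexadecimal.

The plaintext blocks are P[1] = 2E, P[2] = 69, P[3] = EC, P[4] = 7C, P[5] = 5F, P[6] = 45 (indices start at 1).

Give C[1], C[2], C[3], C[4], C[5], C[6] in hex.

ECB encryption: C_i = E(K, P_i).
C[1]: E(K, 2E) = EC.
C[2]: E(K, 69) = 27.
C[3]: E(K, EC) = AA.
C[4]: E(K, 7C) = 3A.
C[5]: E(K, 5F) = 1D.
C[6]: E(K, 45) = 03.

C[1] = EC, C[2] = 27, C[3] = AA, C[4] = 3A, C[5] = 1D, C[6] = 03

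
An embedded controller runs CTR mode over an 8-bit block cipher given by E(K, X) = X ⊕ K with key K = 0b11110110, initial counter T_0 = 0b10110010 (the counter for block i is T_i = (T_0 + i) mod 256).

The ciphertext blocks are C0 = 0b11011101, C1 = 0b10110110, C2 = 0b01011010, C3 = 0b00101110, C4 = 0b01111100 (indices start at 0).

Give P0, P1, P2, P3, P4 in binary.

CTR decryption: S_i = E(K, T_i) where T_i is the counter for block i; P_i = C_i ⊕ S_i.
P0: T = 0b10110010, S = E(K, T) = 0b01000100; 0b11011101 ⊕ 0b01000100 = 0b10011001.
P1: T = 0b10110011, S = E(K, T) = 0b01000101; 0b10110110 ⊕ 0b01000101 = 0b11110011.
P2: T = 0b10110100, S = E(K, T) = 0b01000010; 0b01011010 ⊕ 0b01000010 = 0b00011000.
P3: T = 0b10110101, S = E(K, T) = 0b01000011; 0b00101110 ⊕ 0b01000011 = 0b01101101.
P4: T = 0b10110110, S = E(K, T) = 0b01000000; 0b01111100 ⊕ 0b01000000 = 0b00111100.

P0 = 0b10011001, P1 = 0b11110011, P2 = 0b00011000, P3 = 0b01101101, P4 = 0b00111100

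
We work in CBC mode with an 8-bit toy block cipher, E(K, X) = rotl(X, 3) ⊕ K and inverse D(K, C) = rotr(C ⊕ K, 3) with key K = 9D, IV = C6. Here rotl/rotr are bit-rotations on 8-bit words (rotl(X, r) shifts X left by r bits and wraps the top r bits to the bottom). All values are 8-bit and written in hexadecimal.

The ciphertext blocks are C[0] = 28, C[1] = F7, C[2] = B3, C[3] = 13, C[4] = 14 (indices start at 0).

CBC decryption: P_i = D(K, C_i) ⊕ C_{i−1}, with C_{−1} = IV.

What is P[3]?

P[3] = 62

P[3]: D(K, 13) = D1; D1 ⊕ B3 = 62.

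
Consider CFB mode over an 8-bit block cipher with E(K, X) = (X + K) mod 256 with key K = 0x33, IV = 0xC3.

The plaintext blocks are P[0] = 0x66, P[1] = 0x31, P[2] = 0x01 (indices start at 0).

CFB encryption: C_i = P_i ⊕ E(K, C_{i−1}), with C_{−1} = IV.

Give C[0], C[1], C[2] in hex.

C[0] = 0x90, C[1] = 0xF2, C[2] = 0x24

C[0]: E(K, 0xC3) = 0xF6; 0x66 ⊕ 0xF6 = 0x90.
C[1]: E(K, 0x90) = 0xC3; 0x31 ⊕ 0xC3 = 0xF2.
C[2]: E(K, 0xF2) = 0x25; 0x01 ⊕ 0x25 = 0x24.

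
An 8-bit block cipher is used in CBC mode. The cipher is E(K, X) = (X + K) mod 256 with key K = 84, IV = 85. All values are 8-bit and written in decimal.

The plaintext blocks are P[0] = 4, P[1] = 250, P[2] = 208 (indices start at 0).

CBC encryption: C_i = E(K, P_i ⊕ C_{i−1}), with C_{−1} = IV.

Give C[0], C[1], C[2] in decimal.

C[0] = 165, C[1] = 179, C[2] = 183

C[0]: P[0] ⊕ 85 = 81; E(K, 81) = 165.
C[1]: P[1] ⊕ 165 = 95; E(K, 95) = 179.
C[2]: P[2] ⊕ 179 = 99; E(K, 99) = 183.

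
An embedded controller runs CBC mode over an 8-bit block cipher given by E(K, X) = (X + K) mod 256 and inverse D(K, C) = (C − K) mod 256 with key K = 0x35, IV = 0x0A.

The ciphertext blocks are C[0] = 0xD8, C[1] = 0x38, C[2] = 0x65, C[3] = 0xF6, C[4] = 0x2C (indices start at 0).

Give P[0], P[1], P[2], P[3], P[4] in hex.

P[0] = 0xA9, P[1] = 0xDB, P[2] = 0x08, P[3] = 0xA4, P[4] = 0x01

CBC decryption: P_i = D(K, C_i) ⊕ C_{i−1}, with C_{−1} = IV.
P[0]: D(K, 0xD8) = 0xA3; 0xA3 ⊕ 0x0A = 0xA9.
P[1]: D(K, 0x38) = 0x03; 0x03 ⊕ 0xD8 = 0xDB.
P[2]: D(K, 0x65) = 0x30; 0x30 ⊕ 0x38 = 0x08.
P[3]: D(K, 0xF6) = 0xC1; 0xC1 ⊕ 0x65 = 0xA4.
P[4]: D(K, 0x2C) = 0xF7; 0xF7 ⊕ 0xF6 = 0x01.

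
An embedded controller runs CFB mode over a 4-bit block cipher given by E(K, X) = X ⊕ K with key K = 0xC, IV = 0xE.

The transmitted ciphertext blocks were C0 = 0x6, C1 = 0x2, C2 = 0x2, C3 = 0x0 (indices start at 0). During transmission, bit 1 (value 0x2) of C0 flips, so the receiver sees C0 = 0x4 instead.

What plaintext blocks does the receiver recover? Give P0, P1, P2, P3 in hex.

CFB decryption: P_i = C_i ⊕ E(K, C_{i−1}), with C_{−1} = IV.
Only C0 changed, to 0x4. In CFB, a change in C_i flips the same bit in P_i and garbles P_{i+1}. Decrypting the received ciphertext:
P0: E(K, 0xE) = 0x2; 0x4 ⊕ 0x2 = 0x6.
P1: E(K, 0x4) = 0x8; 0x2 ⊕ 0x8 = 0xA.
P2: E(K, 0x2) = 0xE; 0x2 ⊕ 0xE = 0xC.
P3: E(K, 0x2) = 0xE; 0x0 ⊕ 0xE = 0xE.
Blocks that differ from the original plaintext: P0, P1.

P0 = 0x6, P1 = 0xA, P2 = 0xC, P3 = 0xE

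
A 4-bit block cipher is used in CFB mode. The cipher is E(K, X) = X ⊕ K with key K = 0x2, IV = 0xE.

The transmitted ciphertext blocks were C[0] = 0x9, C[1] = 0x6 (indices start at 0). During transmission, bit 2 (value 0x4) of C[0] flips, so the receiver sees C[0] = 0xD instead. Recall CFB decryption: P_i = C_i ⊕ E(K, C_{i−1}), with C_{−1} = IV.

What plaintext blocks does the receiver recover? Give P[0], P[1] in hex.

Only C[0] changed, to 0xD. In CFB, a change in C_i flips the same bit in P_i and garbles P_{i+1}. Decrypting the received ciphertext:
P[0]: E(K, 0xE) = 0xC; 0xD ⊕ 0xC = 0x1.
P[1]: E(K, 0xD) = 0xF; 0x6 ⊕ 0xF = 0x9.
Blocks that differ from the original plaintext: P[0], P[1].

P[0] = 0x1, P[1] = 0x9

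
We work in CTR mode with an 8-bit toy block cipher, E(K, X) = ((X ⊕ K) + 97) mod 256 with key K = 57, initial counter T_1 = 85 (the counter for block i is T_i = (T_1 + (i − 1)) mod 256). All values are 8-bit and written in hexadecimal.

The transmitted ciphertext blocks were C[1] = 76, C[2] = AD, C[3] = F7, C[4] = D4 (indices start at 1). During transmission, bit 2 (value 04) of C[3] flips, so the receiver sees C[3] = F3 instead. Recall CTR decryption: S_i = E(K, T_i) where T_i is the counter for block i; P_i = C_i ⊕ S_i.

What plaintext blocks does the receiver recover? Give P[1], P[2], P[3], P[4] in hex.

Only C[3] changed, to F3. In CTR, a change in C_i flips the same bit in P_i only; the keystream is unaffected. Decrypting the received ciphertext:
P[1]: T = 85, S = E(K, T) = 69; 76 ⊕ 69 = 1F.
P[2]: T = 86, S = E(K, T) = 68; AD ⊕ 68 = C5.
P[3]: T = 87, S = E(K, T) = 67; F3 ⊕ 67 = 94.
P[4]: T = 88, S = E(K, T) = 76; D4 ⊕ 76 = A2.
Blocks that differ from the original plaintext: P[3].

P[1] = 1F, P[2] = C5, P[3] = 94, P[4] = A2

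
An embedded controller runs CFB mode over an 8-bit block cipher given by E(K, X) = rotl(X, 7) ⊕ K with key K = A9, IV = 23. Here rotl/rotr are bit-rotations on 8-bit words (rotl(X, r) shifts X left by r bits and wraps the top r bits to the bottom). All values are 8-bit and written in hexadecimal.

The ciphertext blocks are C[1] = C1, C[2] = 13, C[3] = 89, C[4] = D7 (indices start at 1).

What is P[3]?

P[3] = A9

CFB decryption: P_i = C_i ⊕ E(K, C_{i−1}), with C_{0} = IV.
P[3]: E(K, 13) = 20; 89 ⊕ 20 = A9.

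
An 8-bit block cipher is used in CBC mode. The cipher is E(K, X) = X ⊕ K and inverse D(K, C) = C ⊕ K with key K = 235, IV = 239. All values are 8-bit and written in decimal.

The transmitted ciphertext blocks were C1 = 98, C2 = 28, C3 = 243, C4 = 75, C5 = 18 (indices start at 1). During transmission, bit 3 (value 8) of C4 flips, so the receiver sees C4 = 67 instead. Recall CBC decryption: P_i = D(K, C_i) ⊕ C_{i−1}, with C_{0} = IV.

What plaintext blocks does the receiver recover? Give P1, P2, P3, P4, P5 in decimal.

P1 = 102, P2 = 149, P3 = 4, P4 = 91, P5 = 186

Only C4 changed, to 67. In CBC, a change in C_i garbles P_i and flips the same bit in P_{i+1}. Decrypting the received ciphertext:
P1: D(K, 98) = 137; 137 ⊕ 239 = 102.
P2: D(K, 28) = 247; 247 ⊕ 98 = 149.
P3: D(K, 243) = 24; 24 ⊕ 28 = 4.
P4: D(K, 67) = 168; 168 ⊕ 243 = 91.
P5: D(K, 18) = 249; 249 ⊕ 67 = 186.
Blocks that differ from the original plaintext: P4, P5.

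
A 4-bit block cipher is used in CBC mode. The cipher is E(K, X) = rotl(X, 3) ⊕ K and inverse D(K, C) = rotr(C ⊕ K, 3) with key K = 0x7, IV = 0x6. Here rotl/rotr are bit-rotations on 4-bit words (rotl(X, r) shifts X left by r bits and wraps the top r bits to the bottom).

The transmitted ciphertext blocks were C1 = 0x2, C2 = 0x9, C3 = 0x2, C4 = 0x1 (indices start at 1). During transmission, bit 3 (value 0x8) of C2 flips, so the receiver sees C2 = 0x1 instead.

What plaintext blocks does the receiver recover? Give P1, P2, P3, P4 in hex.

P1 = 0xC, P2 = 0xE, P3 = 0xB, P4 = 0xE

CBC decryption: P_i = D(K, C_i) ⊕ C_{i−1}, with C_{0} = IV.
Only C2 changed, to 0x1. In CBC, a change in C_i garbles P_i and flips the same bit in P_{i+1}. Decrypting the received ciphertext:
P1: D(K, 0x2) = 0xA; 0xA ⊕ 0x6 = 0xC.
P2: D(K, 0x1) = 0xC; 0xC ⊕ 0x2 = 0xE.
P3: D(K, 0x2) = 0xA; 0xA ⊕ 0x1 = 0xB.
P4: D(K, 0x1) = 0xC; 0xC ⊕ 0x2 = 0xE.
Blocks that differ from the original plaintext: P2, P3.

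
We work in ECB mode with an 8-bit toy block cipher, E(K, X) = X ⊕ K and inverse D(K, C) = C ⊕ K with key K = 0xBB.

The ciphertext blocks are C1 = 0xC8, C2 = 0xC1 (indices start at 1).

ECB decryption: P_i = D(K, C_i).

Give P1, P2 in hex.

P1 = 0x73, P2 = 0x7A

P1: D(K, 0xC8) = 0x73.
P2: D(K, 0xC1) = 0x7A.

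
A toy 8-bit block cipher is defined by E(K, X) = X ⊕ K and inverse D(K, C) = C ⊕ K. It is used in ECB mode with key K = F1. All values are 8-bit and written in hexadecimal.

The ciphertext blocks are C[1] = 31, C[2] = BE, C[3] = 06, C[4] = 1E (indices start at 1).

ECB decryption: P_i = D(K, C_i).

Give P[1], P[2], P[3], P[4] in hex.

P[1] = C0, P[2] = 4F, P[3] = F7, P[4] = EF

P[1]: D(K, 31) = C0.
P[2]: D(K, BE) = 4F.
P[3]: D(K, 06) = F7.
P[4]: D(K, 1E) = EF.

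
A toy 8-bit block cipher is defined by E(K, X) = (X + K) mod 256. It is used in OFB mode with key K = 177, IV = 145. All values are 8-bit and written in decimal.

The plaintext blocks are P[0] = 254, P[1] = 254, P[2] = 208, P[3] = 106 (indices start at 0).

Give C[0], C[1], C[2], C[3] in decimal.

OFB encryption: S_i = E(K, S_{i−1}) with S_{−1} = IV; C_i = P_i ⊕ S_i.
C[0]: S = E(K, 145) = 66; 254 ⊕ 66 = 188.
C[1]: S = E(K, 66) = 243; 254 ⊕ 243 = 13.
C[2]: S = E(K, 243) = 164; 208 ⊕ 164 = 116.
C[3]: S = E(K, 164) = 85; 106 ⊕ 85 = 63.

C[0] = 188, C[1] = 13, C[2] = 116, C[3] = 63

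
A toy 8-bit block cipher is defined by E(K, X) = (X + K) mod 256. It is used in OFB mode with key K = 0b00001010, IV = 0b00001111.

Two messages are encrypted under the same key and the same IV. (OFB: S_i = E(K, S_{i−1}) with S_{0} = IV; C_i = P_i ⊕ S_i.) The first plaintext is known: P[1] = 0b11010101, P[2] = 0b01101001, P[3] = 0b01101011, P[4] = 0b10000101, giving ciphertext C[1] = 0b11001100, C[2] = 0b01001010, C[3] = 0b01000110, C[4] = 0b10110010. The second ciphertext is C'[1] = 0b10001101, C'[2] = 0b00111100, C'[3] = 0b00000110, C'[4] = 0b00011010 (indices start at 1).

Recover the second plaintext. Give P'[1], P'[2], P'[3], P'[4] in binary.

In OFB with a reused IV, both messages share the same keystream S_i, so C_i ⊕ C'_i = P_i ⊕ P'_i and thus P'_i = P_i ⊕ C_i ⊕ C'_i.
P'[1]: 0b11010101 ⊕ 0b11001100 ⊕ 0b10001101 = 0b10010100.
P'[2]: 0b01101001 ⊕ 0b01001010 ⊕ 0b00111100 = 0b00011111.
P'[3]: 0b01101011 ⊕ 0b01000110 ⊕ 0b00000110 = 0b00101011.
P'[4]: 0b10000101 ⊕ 0b10110010 ⊕ 0b00011010 = 0b00101101.

P'[1] = 0b10010100, P'[2] = 0b00011111, P'[3] = 0b00101011, P'[4] = 0b00101101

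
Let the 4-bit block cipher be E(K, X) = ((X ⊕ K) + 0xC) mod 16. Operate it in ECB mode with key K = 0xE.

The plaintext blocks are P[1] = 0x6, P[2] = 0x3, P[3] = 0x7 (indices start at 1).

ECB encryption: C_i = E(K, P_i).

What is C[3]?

C[3] = 0x5

C[3]: E(K, 0x7) = 0x5.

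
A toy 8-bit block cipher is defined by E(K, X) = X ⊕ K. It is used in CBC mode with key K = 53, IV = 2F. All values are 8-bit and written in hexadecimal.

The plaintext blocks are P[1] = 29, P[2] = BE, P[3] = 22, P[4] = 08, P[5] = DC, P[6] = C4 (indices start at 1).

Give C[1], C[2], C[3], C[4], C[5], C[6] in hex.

C[1] = 55, C[2] = B8, C[3] = C9, C[4] = 92, C[5] = 1D, C[6] = 8A

CBC encryption: C_i = E(K, P_i ⊕ C_{i−1}), with C_{0} = IV.
C[1]: P[1] ⊕ 2F = 06; E(K, 06) = 55.
C[2]: P[2] ⊕ 55 = EB; E(K, EB) = B8.
C[3]: P[3] ⊕ B8 = 9A; E(K, 9A) = C9.
C[4]: P[4] ⊕ C9 = C1; E(K, C1) = 92.
C[5]: P[5] ⊕ 92 = 4E; E(K, 4E) = 1D.
C[6]: P[6] ⊕ 1D = D9; E(K, D9) = 8A.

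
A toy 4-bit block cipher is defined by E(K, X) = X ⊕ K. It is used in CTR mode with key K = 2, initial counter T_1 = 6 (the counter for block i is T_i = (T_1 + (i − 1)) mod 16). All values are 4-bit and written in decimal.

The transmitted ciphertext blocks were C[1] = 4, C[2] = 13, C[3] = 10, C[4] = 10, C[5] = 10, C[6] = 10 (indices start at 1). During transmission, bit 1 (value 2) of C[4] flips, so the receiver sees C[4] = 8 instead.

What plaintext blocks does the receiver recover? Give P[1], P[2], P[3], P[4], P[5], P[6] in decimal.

P[1] = 0, P[2] = 8, P[3] = 0, P[4] = 3, P[5] = 2, P[6] = 3

CTR decryption: S_i = E(K, T_i) where T_i is the counter for block i; P_i = C_i ⊕ S_i.
Only C[4] changed, to 8. In CTR, a change in C_i flips the same bit in P_i only; the keystream is unaffected. Decrypting the received ciphertext:
P[1]: T = 6, S = E(K, T) = 4; 4 ⊕ 4 = 0.
P[2]: T = 7, S = E(K, T) = 5; 13 ⊕ 5 = 8.
P[3]: T = 8, S = E(K, T) = 10; 10 ⊕ 10 = 0.
P[4]: T = 9, S = E(K, T) = 11; 8 ⊕ 11 = 3.
P[5]: T = 10, S = E(K, T) = 8; 10 ⊕ 8 = 2.
P[6]: T = 11, S = E(K, T) = 9; 10 ⊕ 9 = 3.
Blocks that differ from the original plaintext: P[4].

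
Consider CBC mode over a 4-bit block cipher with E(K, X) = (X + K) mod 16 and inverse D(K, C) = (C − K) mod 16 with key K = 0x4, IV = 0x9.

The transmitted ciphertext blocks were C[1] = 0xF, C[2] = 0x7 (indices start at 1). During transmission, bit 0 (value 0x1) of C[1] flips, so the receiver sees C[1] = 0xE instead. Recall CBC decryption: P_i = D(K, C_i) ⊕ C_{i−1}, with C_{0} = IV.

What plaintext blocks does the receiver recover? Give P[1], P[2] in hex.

P[1] = 0x3, P[2] = 0xD

Only C[1] changed, to 0xE. In CBC, a change in C_i garbles P_i and flips the same bit in P_{i+1}. Decrypting the received ciphertext:
P[1]: D(K, 0xE) = 0xA; 0xA ⊕ 0x9 = 0x3.
P[2]: D(K, 0x7) = 0x3; 0x3 ⊕ 0xE = 0xD.
Blocks that differ from the original plaintext: P[1], P[2].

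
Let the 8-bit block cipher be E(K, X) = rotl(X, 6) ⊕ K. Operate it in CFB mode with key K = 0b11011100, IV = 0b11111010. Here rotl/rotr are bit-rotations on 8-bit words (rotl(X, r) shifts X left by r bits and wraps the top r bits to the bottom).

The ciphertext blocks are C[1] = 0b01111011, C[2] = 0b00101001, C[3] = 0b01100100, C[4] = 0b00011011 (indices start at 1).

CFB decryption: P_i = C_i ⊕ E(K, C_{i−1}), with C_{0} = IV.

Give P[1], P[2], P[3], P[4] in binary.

P[1]: E(K, 0b11111010) = 0b01100010; 0b01111011 ⊕ 0b01100010 = 0b00011001.
P[2]: E(K, 0b01111011) = 0b00000010; 0b00101001 ⊕ 0b00000010 = 0b00101011.
P[3]: E(K, 0b00101001) = 0b10010110; 0b01100100 ⊕ 0b10010110 = 0b11110010.
P[4]: E(K, 0b01100100) = 0b11000101; 0b00011011 ⊕ 0b11000101 = 0b11011110.

P[1] = 0b00011001, P[2] = 0b00101011, P[3] = 0b11110010, P[4] = 0b11011110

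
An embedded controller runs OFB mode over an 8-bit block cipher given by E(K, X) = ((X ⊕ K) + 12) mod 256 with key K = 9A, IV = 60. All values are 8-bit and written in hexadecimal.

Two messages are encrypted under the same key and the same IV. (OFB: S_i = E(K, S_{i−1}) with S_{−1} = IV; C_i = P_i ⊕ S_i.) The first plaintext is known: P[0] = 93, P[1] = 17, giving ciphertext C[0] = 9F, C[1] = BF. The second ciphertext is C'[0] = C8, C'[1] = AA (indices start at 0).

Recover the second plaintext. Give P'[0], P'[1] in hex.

In OFB with a reused IV, both messages share the same keystream S_i, so C_i ⊕ C'_i = P_i ⊕ P'_i and thus P'_i = P_i ⊕ C_i ⊕ C'_i.
P'[0]: 93 ⊕ 9F ⊕ C8 = C4.
P'[1]: 17 ⊕ BF ⊕ AA = 02.

P'[0] = C4, P'[1] = 02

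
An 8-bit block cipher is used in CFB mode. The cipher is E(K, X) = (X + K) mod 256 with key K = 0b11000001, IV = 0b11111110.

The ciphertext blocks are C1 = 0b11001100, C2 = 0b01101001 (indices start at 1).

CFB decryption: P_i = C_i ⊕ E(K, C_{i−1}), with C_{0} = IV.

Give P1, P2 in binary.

P1 = 0b01110011, P2 = 0b11100100

P1: E(K, 0b11111110) = 0b10111111; 0b11001100 ⊕ 0b10111111 = 0b01110011.
P2: E(K, 0b11001100) = 0b10001101; 0b01101001 ⊕ 0b10001101 = 0b11100100.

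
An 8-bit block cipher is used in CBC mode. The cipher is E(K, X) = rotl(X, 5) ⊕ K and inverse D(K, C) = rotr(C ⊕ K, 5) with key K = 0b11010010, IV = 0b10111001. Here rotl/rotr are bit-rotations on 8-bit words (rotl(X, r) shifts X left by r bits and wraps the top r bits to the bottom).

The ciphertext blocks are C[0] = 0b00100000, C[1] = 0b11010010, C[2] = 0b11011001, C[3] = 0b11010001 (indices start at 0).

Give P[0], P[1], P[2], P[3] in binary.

CBC decryption: P_i = D(K, C_i) ⊕ C_{i−1}, with C_{−1} = IV.
P[0]: D(K, 0b00100000) = 0b10010111; 0b10010111 ⊕ 0b10111001 = 0b00101110.
P[1]: D(K, 0b11010010) = 0b00000000; 0b00000000 ⊕ 0b00100000 = 0b00100000.
P[2]: D(K, 0b11011001) = 0b01011000; 0b01011000 ⊕ 0b11010010 = 0b10001010.
P[3]: D(K, 0b11010001) = 0b00011000; 0b00011000 ⊕ 0b11011001 = 0b11000001.

P[0] = 0b00101110, P[1] = 0b00100000, P[2] = 0b10001010, P[3] = 0b11000001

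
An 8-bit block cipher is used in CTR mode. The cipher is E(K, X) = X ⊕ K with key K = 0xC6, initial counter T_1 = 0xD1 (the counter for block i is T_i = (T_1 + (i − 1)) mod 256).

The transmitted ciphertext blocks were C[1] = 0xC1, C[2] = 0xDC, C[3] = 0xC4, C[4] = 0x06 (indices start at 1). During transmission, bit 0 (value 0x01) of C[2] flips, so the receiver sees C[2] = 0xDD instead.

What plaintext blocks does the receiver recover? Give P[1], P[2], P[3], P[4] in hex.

P[1] = 0xD6, P[2] = 0xC9, P[3] = 0xD1, P[4] = 0x14

CTR decryption: S_i = E(K, T_i) where T_i is the counter for block i; P_i = C_i ⊕ S_i.
Only C[2] changed, to 0xDD. In CTR, a change in C_i flips the same bit in P_i only; the keystream is unaffected. Decrypting the received ciphertext:
P[1]: T = 0xD1, S = E(K, T) = 0x17; 0xC1 ⊕ 0x17 = 0xD6.
P[2]: T = 0xD2, S = E(K, T) = 0x14; 0xDD ⊕ 0x14 = 0xC9.
P[3]: T = 0xD3, S = E(K, T) = 0x15; 0xC4 ⊕ 0x15 = 0xD1.
P[4]: T = 0xD4, S = E(K, T) = 0x12; 0x06 ⊕ 0x12 = 0x14.
Blocks that differ from the original plaintext: P[2].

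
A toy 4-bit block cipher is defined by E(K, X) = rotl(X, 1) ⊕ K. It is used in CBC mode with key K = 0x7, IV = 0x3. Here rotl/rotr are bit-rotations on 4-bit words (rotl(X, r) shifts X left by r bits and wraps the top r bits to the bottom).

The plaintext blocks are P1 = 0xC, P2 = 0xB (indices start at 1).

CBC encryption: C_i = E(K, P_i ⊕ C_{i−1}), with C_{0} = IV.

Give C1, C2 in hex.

C1: P1 ⊕ 0x3 = 0xF; E(K, 0xF) = 0x8.
C2: P2 ⊕ 0x8 = 0x3; E(K, 0x3) = 0x1.

C1 = 0x8, C2 = 0x1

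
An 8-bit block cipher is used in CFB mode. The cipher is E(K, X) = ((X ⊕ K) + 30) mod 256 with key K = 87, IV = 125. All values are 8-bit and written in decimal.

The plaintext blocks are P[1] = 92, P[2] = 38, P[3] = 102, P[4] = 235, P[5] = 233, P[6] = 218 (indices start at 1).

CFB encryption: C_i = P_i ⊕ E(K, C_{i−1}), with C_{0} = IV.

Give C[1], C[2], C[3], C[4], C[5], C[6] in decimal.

C[1]: E(K, 125) = 72; 92 ⊕ 72 = 20.
C[2]: E(K, 20) = 97; 38 ⊕ 97 = 71.
C[3]: E(K, 71) = 46; 102 ⊕ 46 = 72.
C[4]: E(K, 72) = 61; 235 ⊕ 61 = 214.
C[5]: E(K, 214) = 159; 233 ⊕ 159 = 118.
C[6]: E(K, 118) = 63; 218 ⊕ 63 = 229.

C[1] = 20, C[2] = 71, C[3] = 72, C[4] = 214, C[5] = 118, C[6] = 229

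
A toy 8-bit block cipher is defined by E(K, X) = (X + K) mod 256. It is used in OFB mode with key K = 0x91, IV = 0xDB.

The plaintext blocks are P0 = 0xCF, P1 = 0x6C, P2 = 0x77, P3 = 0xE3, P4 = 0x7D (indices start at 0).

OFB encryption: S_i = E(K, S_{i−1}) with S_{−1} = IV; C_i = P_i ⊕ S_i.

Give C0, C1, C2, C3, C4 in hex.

C0: S = E(K, 0xDB) = 0x6C; 0xCF ⊕ 0x6C = 0xA3.
C1: S = E(K, 0x6C) = 0xFD; 0x6C ⊕ 0xFD = 0x91.
C2: S = E(K, 0xFD) = 0x8E; 0x77 ⊕ 0x8E = 0xF9.
C3: S = E(K, 0x8E) = 0x1F; 0xE3 ⊕ 0x1F = 0xFC.
C4: S = E(K, 0x1F) = 0xB0; 0x7D ⊕ 0xB0 = 0xCD.

C0 = 0xA3, C1 = 0x91, C2 = 0xF9, C3 = 0xFC, C4 = 0xCD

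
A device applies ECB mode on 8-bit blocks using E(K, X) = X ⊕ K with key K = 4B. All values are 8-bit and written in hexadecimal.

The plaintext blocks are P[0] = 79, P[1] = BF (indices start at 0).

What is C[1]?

ECB encryption: C_i = E(K, P_i).
C[1]: E(K, BF) = F4.

C[1] = F4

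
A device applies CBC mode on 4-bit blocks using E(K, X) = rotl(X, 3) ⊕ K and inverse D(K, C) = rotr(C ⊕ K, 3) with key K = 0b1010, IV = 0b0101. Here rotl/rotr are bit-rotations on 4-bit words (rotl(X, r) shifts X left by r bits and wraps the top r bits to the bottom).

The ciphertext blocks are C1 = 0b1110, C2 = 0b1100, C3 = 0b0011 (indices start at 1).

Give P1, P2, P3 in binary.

P1 = 0b1101, P2 = 0b0010, P3 = 0b1111

CBC decryption: P_i = D(K, C_i) ⊕ C_{i−1}, with C_{0} = IV.
P1: D(K, 0b1110) = 0b1000; 0b1000 ⊕ 0b0101 = 0b1101.
P2: D(K, 0b1100) = 0b1100; 0b1100 ⊕ 0b1110 = 0b0010.
P3: D(K, 0b0011) = 0b0011; 0b0011 ⊕ 0b1100 = 0b1111.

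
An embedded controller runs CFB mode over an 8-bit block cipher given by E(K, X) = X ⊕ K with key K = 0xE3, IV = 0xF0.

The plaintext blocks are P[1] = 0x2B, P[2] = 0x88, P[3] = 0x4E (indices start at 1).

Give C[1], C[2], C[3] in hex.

CFB encryption: C_i = P_i ⊕ E(K, C_{i−1}), with C_{0} = IV.
C[1]: E(K, 0xF0) = 0x13; 0x2B ⊕ 0x13 = 0x38.
C[2]: E(K, 0x38) = 0xDB; 0x88 ⊕ 0xDB = 0x53.
C[3]: E(K, 0x53) = 0xB0; 0x4E ⊕ 0xB0 = 0xFE.

C[1] = 0x38, C[2] = 0x53, C[3] = 0xFE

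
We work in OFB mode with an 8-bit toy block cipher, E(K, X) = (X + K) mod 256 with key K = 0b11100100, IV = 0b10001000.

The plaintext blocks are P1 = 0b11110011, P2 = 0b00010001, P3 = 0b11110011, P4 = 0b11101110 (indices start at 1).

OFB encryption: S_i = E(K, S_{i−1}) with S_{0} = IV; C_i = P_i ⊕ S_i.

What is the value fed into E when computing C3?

0b01010000

C1: S = E(K, 0b10001000) = 0b01101100; 0b11110011 ⊕ 0b01101100 = 0b10011111.
C2: S = E(K, 0b01101100) = 0b01010000; 0b00010001 ⊕ 0b01010000 = 0b01000001.
C3: S = E(K, 0b01010000) = 0b00110100; 0b11110011 ⊕ 0b00110100 = 0b11000111.
So the input to E for block 3 is 0b01010000.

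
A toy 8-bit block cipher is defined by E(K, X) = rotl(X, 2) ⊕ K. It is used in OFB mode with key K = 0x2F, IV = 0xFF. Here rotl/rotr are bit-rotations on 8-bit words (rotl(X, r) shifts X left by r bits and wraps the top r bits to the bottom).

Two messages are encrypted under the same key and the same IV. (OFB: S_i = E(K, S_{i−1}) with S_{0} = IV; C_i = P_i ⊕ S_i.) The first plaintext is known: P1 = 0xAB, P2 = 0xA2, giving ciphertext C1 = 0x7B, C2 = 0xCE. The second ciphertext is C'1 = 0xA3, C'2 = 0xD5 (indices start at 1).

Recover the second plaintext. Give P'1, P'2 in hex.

P'1 = 0x73, P'2 = 0xB9

In OFB with a reused IV, both messages share the same keystream S_i, so C_i ⊕ C'_i = P_i ⊕ P'_i and thus P'_i = P_i ⊕ C_i ⊕ C'_i.
P'1: 0xAB ⊕ 0x7B ⊕ 0xA3 = 0x73.
P'2: 0xA2 ⊕ 0xCE ⊕ 0xD5 = 0xB9.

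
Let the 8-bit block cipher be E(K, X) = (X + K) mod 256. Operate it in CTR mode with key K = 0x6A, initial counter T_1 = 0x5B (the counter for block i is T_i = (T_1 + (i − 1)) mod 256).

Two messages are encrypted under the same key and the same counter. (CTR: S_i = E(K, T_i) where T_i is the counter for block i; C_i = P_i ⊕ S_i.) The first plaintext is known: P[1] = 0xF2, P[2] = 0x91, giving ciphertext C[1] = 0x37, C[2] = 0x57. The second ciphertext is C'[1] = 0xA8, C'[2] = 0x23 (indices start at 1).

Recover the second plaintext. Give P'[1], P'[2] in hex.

P'[1] = 0x6D, P'[2] = 0xE5

In CTR with a reused counter, both messages share the same keystream S_i, so C_i ⊕ C'_i = P_i ⊕ P'_i and thus P'_i = P_i ⊕ C_i ⊕ C'_i.
P'[1]: 0xF2 ⊕ 0x37 ⊕ 0xA8 = 0x6D.
P'[2]: 0x91 ⊕ 0x57 ⊕ 0x23 = 0xE5.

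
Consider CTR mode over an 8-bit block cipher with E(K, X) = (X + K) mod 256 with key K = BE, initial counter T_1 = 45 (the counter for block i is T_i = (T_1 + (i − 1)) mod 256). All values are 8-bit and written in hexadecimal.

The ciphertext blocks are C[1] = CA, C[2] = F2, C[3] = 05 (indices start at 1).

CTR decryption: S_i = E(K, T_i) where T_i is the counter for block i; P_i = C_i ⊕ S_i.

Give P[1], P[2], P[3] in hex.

P[1]: T = 45, S = E(K, T) = 03; CA ⊕ 03 = C9.
P[2]: T = 46, S = E(K, T) = 04; F2 ⊕ 04 = F6.
P[3]: T = 47, S = E(K, T) = 05; 05 ⊕ 05 = 00.

P[1] = C9, P[2] = F6, P[3] = 00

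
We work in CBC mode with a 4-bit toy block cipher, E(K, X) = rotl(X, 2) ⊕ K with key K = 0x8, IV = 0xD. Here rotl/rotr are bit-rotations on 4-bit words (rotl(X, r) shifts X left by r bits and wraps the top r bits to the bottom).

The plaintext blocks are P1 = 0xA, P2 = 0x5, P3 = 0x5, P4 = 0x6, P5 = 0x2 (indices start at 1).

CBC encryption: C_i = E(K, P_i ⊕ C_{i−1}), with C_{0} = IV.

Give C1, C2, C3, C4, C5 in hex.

C1: P1 ⊕ 0xD = 0x7; E(K, 0x7) = 0x5.
C2: P2 ⊕ 0x5 = 0x0; E(K, 0x0) = 0x8.
C3: P3 ⊕ 0x8 = 0xD; E(K, 0xD) = 0xF.
C4: P4 ⊕ 0xF = 0x9; E(K, 0x9) = 0xE.
C5: P5 ⊕ 0xE = 0xC; E(K, 0xC) = 0xB.

C1 = 0x5, C2 = 0x8, C3 = 0xF, C4 = 0xE, C5 = 0xB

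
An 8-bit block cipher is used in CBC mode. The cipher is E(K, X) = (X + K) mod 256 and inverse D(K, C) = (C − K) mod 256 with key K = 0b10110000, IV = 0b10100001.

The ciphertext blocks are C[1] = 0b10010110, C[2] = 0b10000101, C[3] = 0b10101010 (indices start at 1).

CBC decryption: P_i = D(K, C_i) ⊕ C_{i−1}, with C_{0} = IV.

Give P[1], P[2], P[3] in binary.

P[1]: D(K, 0b10010110) = 0b11100110; 0b11100110 ⊕ 0b10100001 = 0b01000111.
P[2]: D(K, 0b10000101) = 0b11010101; 0b11010101 ⊕ 0b10010110 = 0b01000011.
P[3]: D(K, 0b10101010) = 0b11111010; 0b11111010 ⊕ 0b10000101 = 0b01111111.

P[1] = 0b01000111, P[2] = 0b01000011, P[3] = 0b01111111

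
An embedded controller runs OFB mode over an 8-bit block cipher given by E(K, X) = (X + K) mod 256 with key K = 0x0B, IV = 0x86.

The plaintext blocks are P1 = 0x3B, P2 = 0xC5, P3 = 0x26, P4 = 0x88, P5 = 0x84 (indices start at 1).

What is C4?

OFB encryption: S_i = E(K, S_{i−1}) with S_{0} = IV; C_i = P_i ⊕ S_i.
C1: S = E(K, 0x86) = 0x91; 0x3B ⊕ 0x91 = 0xAA.
C2: S = E(K, 0x91) = 0x9C; 0xC5 ⊕ 0x9C = 0x59.
C3: S = E(K, 0x9C) = 0xA7; 0x26 ⊕ 0xA7 = 0x81.
C4: S = E(K, 0xA7) = 0xB2; 0x88 ⊕ 0xB2 = 0x3A.

C4 = 0x3A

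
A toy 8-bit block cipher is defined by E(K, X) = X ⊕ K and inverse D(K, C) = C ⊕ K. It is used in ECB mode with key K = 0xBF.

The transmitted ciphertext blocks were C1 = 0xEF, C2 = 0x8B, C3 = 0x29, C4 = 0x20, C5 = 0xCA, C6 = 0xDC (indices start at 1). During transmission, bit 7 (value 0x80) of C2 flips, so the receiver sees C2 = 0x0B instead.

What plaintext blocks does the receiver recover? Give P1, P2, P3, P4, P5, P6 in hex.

P1 = 0x50, P2 = 0xB4, P3 = 0x96, P4 = 0x9F, P5 = 0x75, P6 = 0x63

ECB decryption: P_i = D(K, C_i).
Only C2 changed, to 0x0B. In ECB, a change in C_i affects only P_i. Decrypting the received ciphertext:
P1: D(K, 0xEF) = 0x50.
P2: D(K, 0x0B) = 0xB4.
P3: D(K, 0x29) = 0x96.
P4: D(K, 0x20) = 0x9F.
P5: D(K, 0xCA) = 0x75.
P6: D(K, 0xDC) = 0x63.
Blocks that differ from the original plaintext: P2.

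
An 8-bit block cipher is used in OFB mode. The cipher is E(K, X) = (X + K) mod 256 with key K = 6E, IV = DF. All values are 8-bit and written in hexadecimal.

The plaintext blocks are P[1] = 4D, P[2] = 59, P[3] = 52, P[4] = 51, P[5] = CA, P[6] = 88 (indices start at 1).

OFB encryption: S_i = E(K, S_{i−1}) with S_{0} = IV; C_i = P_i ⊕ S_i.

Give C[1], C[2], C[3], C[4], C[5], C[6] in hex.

C[1]: S = E(K, DF) = 4D; 4D ⊕ 4D = 00.
C[2]: S = E(K, 4D) = BB; 59 ⊕ BB = E2.
C[3]: S = E(K, BB) = 29; 52 ⊕ 29 = 7B.
C[4]: S = E(K, 29) = 97; 51 ⊕ 97 = C6.
C[5]: S = E(K, 97) = 05; CA ⊕ 05 = CF.
C[6]: S = E(K, 05) = 73; 88 ⊕ 73 = FB.

C[1] = 00, C[2] = E2, C[3] = 7B, C[4] = C6, C[5] = CF, C[6] = FB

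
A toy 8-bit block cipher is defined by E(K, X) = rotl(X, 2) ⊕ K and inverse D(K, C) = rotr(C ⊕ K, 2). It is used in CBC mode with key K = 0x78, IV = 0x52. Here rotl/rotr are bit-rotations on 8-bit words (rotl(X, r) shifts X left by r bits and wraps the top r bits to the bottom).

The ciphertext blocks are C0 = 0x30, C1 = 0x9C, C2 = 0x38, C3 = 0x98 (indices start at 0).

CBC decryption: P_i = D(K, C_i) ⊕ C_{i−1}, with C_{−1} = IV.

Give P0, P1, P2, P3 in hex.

P0 = 0x40, P1 = 0x09, P2 = 0x8C, P3 = 0x00

P0: D(K, 0x30) = 0x12; 0x12 ⊕ 0x52 = 0x40.
P1: D(K, 0x9C) = 0x39; 0x39 ⊕ 0x30 = 0x09.
P2: D(K, 0x38) = 0x10; 0x10 ⊕ 0x9C = 0x8C.
P3: D(K, 0x98) = 0x38; 0x38 ⊕ 0x38 = 0x00.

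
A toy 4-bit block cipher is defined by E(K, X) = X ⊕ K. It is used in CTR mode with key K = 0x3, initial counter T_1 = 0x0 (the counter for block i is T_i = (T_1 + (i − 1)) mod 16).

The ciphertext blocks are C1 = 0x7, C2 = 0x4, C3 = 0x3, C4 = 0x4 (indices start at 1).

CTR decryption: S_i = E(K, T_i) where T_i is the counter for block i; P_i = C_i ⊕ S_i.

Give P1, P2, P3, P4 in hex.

P1 = 0x4, P2 = 0x6, P3 = 0x2, P4 = 0x4

P1: T = 0x0, S = E(K, T) = 0x3; 0x7 ⊕ 0x3 = 0x4.
P2: T = 0x1, S = E(K, T) = 0x2; 0x4 ⊕ 0x2 = 0x6.
P3: T = 0x2, S = E(K, T) = 0x1; 0x3 ⊕ 0x1 = 0x2.
P4: T = 0x3, S = E(K, T) = 0x0; 0x4 ⊕ 0x0 = 0x4.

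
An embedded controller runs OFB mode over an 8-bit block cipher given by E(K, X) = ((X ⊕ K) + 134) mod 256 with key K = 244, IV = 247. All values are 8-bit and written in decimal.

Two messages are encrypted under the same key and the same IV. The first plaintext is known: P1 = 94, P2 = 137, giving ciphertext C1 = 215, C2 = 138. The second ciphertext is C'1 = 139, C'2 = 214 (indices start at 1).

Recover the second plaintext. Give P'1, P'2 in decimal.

In OFB with a reused IV, both messages share the same keystream S_i, so C_i ⊕ C'_i = P_i ⊕ P'_i and thus P'_i = P_i ⊕ C_i ⊕ C'_i.
P'1: 94 ⊕ 215 ⊕ 139 = 2.
P'2: 137 ⊕ 138 ⊕ 214 = 213.

P'1 = 2, P'2 = 213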